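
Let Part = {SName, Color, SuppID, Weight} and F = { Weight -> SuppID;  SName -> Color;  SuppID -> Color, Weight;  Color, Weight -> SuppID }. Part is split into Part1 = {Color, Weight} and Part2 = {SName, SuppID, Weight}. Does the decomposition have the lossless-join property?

Common attributes: Part1 ∩ Part2 = {Weight}.
Closure of {Weight}: Weight → SuppID applies, adding SuppID; SuppID → Color, Weight applies, adding Color. So (Weight)⁺ = {Color, SuppID, Weight}.
This closure contains every attribute of Part1, so Part1 ∩ Part2 → Part1. The join is lossless.

Yes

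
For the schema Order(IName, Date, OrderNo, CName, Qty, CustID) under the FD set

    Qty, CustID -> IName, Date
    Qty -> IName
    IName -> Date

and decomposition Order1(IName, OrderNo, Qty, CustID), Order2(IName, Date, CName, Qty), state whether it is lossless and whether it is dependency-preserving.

Lossless test: (IName, Qty)⁺ = {IName, Date, Qty}, which is a superkey of neither fragment — lossy.
Dependency preservation: Qty, CustID → IName, Date is not contained in any single fragment, but the restricted closure of its left-hand side across the fragments still reaches the right-hand side; the remaining FDs each lie inside some fragment. All dependencies are preserved.

lossy but dependency-preserving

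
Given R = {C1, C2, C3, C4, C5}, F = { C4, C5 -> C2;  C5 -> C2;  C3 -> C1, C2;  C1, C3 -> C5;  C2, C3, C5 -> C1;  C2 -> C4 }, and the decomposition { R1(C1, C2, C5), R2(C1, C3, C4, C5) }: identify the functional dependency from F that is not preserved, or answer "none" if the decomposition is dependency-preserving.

Check C2 → C4: no single fragment contains all of {C2, C4}, and the restricted closure of {C2} across the fragments never reaches {C4}.
C4, C5 → C2 is preserved.
C5 → C2 is preserved.
C3 → C1, C2 is preserved.
C1, C3 → C5 is preserved.
C2, C3, C5 → C1 is preserved.

C2 -> C4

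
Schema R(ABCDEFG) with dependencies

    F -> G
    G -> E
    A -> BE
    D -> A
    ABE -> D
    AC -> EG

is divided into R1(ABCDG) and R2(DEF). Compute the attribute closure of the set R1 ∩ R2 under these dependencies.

ABDE

R1 ∩ R2 = {D}.
D → A applies, adding A
A → BE applies, adding BE
Closure: {ABDE}.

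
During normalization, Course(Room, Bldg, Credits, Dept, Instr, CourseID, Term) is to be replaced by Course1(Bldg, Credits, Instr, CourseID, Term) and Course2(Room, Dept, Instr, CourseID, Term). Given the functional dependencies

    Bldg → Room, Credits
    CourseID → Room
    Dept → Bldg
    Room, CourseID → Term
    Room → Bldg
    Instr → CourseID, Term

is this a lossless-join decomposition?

Yes

Common attributes: Course1 ∩ Course2 = {Instr, CourseID, Term}.
Closure of {Instr, CourseID, Term}: CourseID → Room applies, adding Room; Room → Bldg applies, adding Bldg; Bldg → Room, Credits applies, adding Credits. So (Instr, CourseID, Term)⁺ = {Room, Bldg, Credits, Instr, CourseID, Term}.
This closure contains every attribute of Course1, so Course1 ∩ Course2 → Course1. The join is lossless.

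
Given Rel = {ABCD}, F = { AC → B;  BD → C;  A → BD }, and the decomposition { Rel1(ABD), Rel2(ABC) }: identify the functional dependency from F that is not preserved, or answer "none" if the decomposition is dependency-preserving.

BD → C

Check BD → C: no single fragment contains all of {BCD}, and the restricted closure of {BD} across the fragments never reaches {C}.
AC → B is preserved.
A → BD is preserved.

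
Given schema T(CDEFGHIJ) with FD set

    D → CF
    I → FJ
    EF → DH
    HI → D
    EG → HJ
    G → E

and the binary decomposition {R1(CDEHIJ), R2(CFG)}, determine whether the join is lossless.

No

Common attributes: R1 ∩ R2 = {C}.
No dependency enlarges {C}, so (C)⁺ = {C}.
The closure contains neither all of R1 = {CDEHIJ} nor all of R2 = {CFG}, so the common attributes are not a superkey of either fragment. The join is lossy.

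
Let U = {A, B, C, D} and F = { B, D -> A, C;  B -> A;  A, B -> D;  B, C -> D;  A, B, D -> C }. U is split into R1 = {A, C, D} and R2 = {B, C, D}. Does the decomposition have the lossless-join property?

No

Common attributes: R1 ∩ R2 = {C, D}.
No dependency enlarges {C, D}, so (C, D)⁺ = {C, D}.
The closure contains neither all of R1 = {A, C, D} nor all of R2 = {B, C, D}, so the common attributes are not a superkey of either fragment. The join is lossy.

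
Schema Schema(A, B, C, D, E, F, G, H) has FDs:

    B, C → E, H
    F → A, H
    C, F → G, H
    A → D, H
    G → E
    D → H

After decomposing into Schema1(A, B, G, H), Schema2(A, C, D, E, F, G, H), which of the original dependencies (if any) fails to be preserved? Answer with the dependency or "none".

B, C → E, H

Check B, C → E, H: no single fragment contains all of {B, C, E, H}, and the restricted closure of {B, C} across the fragments never reaches {E, H}.
F → A, H is preserved.
C, F → G, H is preserved.
A → D, H is preserved.
G → E is preserved.
D → H is preserved.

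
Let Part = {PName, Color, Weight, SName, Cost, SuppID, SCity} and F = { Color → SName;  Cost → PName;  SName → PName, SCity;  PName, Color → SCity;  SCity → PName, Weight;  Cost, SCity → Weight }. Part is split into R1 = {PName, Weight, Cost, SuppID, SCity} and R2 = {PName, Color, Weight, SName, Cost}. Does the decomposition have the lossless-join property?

No

Common attributes: R1 ∩ R2 = {PName, Weight, Cost}.
No dependency enlarges {PName, Weight, Cost}, so (PName, Weight, Cost)⁺ = {PName, Weight, Cost}.
The closure contains neither all of R1 = {PName, Weight, Cost, SuppID, SCity} nor all of R2 = {PName, Color, Weight, SName, Cost}, so the common attributes are not a superkey of either fragment. The join is lossy.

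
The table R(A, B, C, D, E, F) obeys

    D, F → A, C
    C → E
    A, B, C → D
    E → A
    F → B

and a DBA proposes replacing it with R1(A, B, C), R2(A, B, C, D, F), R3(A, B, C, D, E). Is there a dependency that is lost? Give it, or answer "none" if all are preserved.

D, F → A, C lies within R2.
C → E lies within R3.
A, B, C → D lies within R2.
E → A lies within R3.
F → B lies within R2.
Every dependency is enforceable on the fragments, so the decomposition is dependency-preserving.

none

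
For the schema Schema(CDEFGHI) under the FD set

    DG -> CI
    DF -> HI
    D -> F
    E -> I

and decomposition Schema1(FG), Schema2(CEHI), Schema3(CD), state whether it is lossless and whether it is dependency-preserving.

Lossless test (chase): applying each FD to every pair of rows produces no changes in the tableau, so no row becomes fully distinguished — the join is lossy.
Dependency preservation: the restricted closure of {DG} across the fragments never reaches {CI}, so DG → CI cannot be enforced without a join — not preserved.

lossy and not dependency-preserving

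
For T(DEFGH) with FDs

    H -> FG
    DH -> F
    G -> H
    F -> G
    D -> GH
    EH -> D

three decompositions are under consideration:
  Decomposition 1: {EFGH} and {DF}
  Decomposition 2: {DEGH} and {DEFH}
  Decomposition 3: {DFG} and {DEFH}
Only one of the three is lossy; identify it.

Decomposition 1: common = {F}, closure = {FGH} → lossy.
Decomposition 2: common = {DEH}, closure = {DEFGH} → lossless.
Decomposition 3: common = {DF}, closure = {DFGH} → lossless.

Decomposition 1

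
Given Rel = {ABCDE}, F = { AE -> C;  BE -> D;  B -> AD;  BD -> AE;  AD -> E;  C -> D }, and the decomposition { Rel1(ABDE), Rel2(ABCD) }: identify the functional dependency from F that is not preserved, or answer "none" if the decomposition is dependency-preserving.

none

AE → C: restricted closure across fragments reaches C.
BE → D lies within Rel1.
B → AD lies within Rel1.
BD → AE lies within Rel1.
AD → E lies within Rel1.
C → D lies within Rel2.
Every dependency is enforceable on the fragments, so the decomposition is dependency-preserving.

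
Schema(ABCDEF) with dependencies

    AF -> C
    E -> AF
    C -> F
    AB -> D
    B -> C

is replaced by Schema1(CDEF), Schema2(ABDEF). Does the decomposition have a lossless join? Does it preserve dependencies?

Lossless test: (DEF)⁺ = {ACDEF}, which contains all of one fragment — lossless.
Dependency preservation: the restricted closure of {AF} across the fragments never reaches {C}, so AF → C cannot be enforced without a join — not preserved.

lossless but not dependency-preserving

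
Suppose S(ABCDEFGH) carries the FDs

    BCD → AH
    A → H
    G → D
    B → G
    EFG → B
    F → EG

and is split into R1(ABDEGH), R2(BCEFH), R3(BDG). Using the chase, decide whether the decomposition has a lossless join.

Chase test. Columns are ABCDEFGH; row i has aⱼ where attribute j ∈ Ri, else bᵢⱼ.
Initial tableau (one row per fragment):
  row 1: a1 a2 b13 a4 a5 b16 a7 a8
  row 2: b21 a2 a3 b24 a5 a6 b27 a8
  row 3: b31 a2 b33 a4 b35 b36 a7 b38
Rows 1 and 2 agree on B; apply B→G and equate their G entries.
Rows 1 and 2 agree on G; apply G→D and equate their D entries.
No row becomes fully distinguished — the join is lossy.

No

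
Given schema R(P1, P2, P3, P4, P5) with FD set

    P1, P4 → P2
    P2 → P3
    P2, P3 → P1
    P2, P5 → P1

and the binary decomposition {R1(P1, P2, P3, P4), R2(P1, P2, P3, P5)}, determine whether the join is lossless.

No

Common attributes: R1 ∩ R2 = {P1, P2, P3}.
No dependency enlarges {P1, P2, P3}, so (P1, P2, P3)⁺ = {P1, P2, P3}.
The closure contains neither all of R1 = {P1, P2, P3, P4} nor all of R2 = {P1, P2, P3, P5}, so the common attributes are not a superkey of either fragment. The join is lossy.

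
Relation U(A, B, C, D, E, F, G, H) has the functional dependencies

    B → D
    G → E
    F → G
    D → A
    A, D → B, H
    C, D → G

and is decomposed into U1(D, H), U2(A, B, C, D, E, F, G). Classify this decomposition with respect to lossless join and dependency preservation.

Lossless test: (D)⁺ = {A, B, D, H}, which contains all of one fragment — lossless.
Dependency preservation: A, D → B, H is not contained in any single fragment, but the restricted closure of its left-hand side across the fragments still reaches the right-hand side; the remaining FDs each lie inside some fragment. All dependencies are preserved.

lossless and dependency-preserving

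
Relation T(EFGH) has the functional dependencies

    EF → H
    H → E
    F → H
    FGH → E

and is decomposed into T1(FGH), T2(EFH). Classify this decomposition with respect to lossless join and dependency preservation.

lossless and dependency-preserving

Lossless test: (FH)⁺ = {EFH}, which contains all of one fragment — lossless.
Dependency preservation: FGH → E is not contained in any single fragment, but the restricted closure of its left-hand side across the fragments still reaches the right-hand side; the remaining FDs each lie inside some fragment. All dependencies are preserved.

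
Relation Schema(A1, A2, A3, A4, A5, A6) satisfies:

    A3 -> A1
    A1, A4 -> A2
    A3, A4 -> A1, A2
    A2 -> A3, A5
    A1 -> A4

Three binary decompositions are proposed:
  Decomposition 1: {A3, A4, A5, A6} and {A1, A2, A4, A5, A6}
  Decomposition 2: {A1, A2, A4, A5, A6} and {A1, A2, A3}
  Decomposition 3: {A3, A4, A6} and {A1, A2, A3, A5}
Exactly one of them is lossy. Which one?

Decomposition 1

Decomposition 1: common = {A4, A5, A6}, closure = {A4, A5, A6} → lossy.
Decomposition 2: common = {A1, A2}, closure = {A1, A2, A3, A4, A5} → lossless.
Decomposition 3: common = {A3}, closure = {A1, A2, A3, A4, A5} → lossless.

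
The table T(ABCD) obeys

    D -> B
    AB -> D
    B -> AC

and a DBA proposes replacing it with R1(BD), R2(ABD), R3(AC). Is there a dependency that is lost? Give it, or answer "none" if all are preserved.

Check B → AC: no single fragment contains all of {ABC}, and the restricted closure of {B} across the fragments never reaches {AC}.
D → B is preserved.
AB → D is preserved.

B -> AC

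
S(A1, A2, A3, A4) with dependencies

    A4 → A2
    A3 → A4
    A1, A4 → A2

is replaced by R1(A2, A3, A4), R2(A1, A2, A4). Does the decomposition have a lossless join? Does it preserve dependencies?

lossy but dependency-preserving

Lossless test: (A2, A4)⁺ = {A2, A4}, which is a superkey of neither fragment — lossy.
Dependency preservation: every FD's attributes lie within a single fragment, so each can be enforced locally — preserved.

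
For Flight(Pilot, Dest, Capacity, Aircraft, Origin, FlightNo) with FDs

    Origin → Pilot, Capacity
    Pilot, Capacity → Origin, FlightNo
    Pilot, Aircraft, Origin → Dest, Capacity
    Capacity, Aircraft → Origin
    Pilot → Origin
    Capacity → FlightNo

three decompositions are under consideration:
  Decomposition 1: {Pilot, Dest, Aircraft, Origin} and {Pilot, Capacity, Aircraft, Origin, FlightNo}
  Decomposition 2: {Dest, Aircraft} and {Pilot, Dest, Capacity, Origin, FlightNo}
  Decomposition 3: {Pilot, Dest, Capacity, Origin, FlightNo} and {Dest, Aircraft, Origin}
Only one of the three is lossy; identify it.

Decomposition 2

Decomposition 1: common = {Pilot, Aircraft, Origin}, closure = {Pilot, Dest, Capacity, Aircraft, Origin, FlightNo} → lossless.
Decomposition 2: common = {Dest}, closure = {Dest} → lossy.
Decomposition 3: common = {Dest, Origin}, closure = {Pilot, Dest, Capacity, Origin, FlightNo} → lossless.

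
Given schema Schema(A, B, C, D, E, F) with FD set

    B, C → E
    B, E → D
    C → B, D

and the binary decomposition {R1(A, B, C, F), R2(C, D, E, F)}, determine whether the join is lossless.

Yes

Common attributes: R1 ∩ R2 = {C, F}.
Closure of {C, F}: C → B, D applies, adding B, D; B, C → E applies, adding E. So (C, F)⁺ = {B, C, D, E, F}.
This closure contains every attribute of R2, so R1 ∩ R2 → R2. The join is lossless.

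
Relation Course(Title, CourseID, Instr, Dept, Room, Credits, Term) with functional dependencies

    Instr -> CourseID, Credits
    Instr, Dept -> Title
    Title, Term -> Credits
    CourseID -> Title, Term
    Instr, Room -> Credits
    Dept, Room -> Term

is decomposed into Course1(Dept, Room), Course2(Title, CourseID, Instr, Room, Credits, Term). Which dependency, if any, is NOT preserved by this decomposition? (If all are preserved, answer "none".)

Dept, Room -> Term

Check Dept, Room → Term: no single fragment contains all of {Dept, Room, Term}, and the restricted closure of {Dept, Room} across the fragments never reaches {Term}.
Instr → CourseID, Credits is preserved.
Instr, Dept → Title is preserved.
Title, Term → Credits is preserved.
CourseID → Title, Term is preserved.
Instr, Room → Credits is preserved.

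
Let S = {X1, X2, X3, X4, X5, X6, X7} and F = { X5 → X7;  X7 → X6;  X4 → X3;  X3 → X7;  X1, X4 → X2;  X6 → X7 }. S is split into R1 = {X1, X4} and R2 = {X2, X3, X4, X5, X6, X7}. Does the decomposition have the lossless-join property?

No

Common attributes: R1 ∩ R2 = {X4}.
Closure of {X4}: X4 → X3 applies, adding X3; X3 → X7 applies, adding X7; X7 → X6 applies, adding X6. So (X4)⁺ = {X3, X4, X6, X7}.
The closure contains neither all of R1 = {X1, X4} nor all of R2 = {X2, X3, X4, X5, X6, X7}, so the common attributes are not a superkey of either fragment. The join is lossy.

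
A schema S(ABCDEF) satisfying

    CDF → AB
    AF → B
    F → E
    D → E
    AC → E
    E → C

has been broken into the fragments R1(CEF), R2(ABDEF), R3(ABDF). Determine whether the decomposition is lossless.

Chase test. Columns are ABCDEF; row i has aⱼ where attribute j ∈ Ri, else bᵢⱼ.
Initial tableau (one row per fragment):
  row 1: b11 b12 a3 b14 a5 a6
  row 2: a1 a2 b23 a4 a5 a6
  row 3: a1 a2 b33 a4 b35 a6
Rows 1 and 3 agree on F; apply F→E and equate their E entries.
Rows 1 and 2 agree on E; apply E→C and equate their C entries.
Rows 1 and 3 agree on E; apply E→C and equate their C entries.
Row 2 is now all distinguished symbols — the join is lossless.

Yes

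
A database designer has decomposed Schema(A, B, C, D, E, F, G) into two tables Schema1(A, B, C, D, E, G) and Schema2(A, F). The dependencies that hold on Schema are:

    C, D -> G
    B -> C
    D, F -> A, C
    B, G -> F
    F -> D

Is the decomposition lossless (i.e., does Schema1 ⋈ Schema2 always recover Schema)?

No

Common attributes: Schema1 ∩ Schema2 = {A}.
No dependency enlarges {A}, so (A)⁺ = {A}.
The closure contains neither all of Schema1 = {A, B, C, D, E, G} nor all of Schema2 = {A, F}, so the common attributes are not a superkey of either fragment. The join is lossy.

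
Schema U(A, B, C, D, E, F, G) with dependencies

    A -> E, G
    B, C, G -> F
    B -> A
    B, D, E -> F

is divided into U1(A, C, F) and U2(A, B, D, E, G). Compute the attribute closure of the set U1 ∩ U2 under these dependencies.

U1 ∩ U2 = {A}.
A → E, G applies, adding E, G
Closure: {A, E, G}.

A, E, G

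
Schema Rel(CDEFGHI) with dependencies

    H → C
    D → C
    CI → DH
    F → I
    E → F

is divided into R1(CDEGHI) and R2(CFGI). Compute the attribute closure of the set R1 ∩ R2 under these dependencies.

R1 ∩ R2 = {CGI}.
CI → DH applies, adding DH
Closure: {CDGHI}.

CDGHI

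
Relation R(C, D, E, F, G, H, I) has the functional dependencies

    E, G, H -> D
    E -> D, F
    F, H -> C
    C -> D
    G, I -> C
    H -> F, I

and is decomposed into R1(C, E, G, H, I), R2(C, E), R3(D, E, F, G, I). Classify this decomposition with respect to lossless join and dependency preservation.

lossless but not dependency-preserving

Lossless test (chase): Rows 1 and 2 agree on E; apply E→D, F and equate their D, F entries. Rows 1 and 3 agree on E; apply E→D, F and equate their D, F entries. Rows 1 and 3 agree on G, I; apply G, I→C and equate their C entries. Row 1 is now all distinguished symbols — the join is lossless.
Dependency preservation: the restricted closure of {C} across the fragments never reaches {D}, so C → D cannot be enforced without a join — not preserved.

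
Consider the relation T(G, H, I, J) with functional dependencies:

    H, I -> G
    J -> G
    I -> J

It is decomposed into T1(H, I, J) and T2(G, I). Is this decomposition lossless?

Yes

Common attributes: T1 ∩ T2 = {I}.
Closure of {I}: I → J applies, adding J; J → G applies, adding G. So (I)⁺ = {G, I, J}.
This closure contains every attribute of T2, so T1 ∩ T2 → T2. The join is lossless.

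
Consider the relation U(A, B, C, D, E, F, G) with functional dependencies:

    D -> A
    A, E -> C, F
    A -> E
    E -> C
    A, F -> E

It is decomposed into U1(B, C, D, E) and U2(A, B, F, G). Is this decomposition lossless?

No

Common attributes: U1 ∩ U2 = {B}.
No dependency enlarges {B}, so (B)⁺ = {B}.
The closure contains neither all of U1 = {B, C, D, E} nor all of U2 = {A, B, F, G}, so the common attributes are not a superkey of either fragment. The join is lossy.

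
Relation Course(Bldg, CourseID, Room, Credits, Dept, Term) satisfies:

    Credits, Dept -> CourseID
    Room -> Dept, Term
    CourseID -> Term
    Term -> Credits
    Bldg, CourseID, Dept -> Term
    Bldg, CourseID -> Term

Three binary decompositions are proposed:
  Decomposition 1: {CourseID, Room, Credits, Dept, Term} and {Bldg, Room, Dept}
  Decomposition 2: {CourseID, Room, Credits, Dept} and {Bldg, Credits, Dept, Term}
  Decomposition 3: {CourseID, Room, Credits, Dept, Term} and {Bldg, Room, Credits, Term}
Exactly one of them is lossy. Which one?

Decomposition 2

Decomposition 1: common = {Room, Dept}, closure = {CourseID, Room, Credits, Dept, Term} → lossless.
Decomposition 2: common = {Credits, Dept}, closure = {CourseID, Credits, Dept, Term} → lossy.
Decomposition 3: common = {Room, Credits, Term}, closure = {CourseID, Room, Credits, Dept, Term} → lossless.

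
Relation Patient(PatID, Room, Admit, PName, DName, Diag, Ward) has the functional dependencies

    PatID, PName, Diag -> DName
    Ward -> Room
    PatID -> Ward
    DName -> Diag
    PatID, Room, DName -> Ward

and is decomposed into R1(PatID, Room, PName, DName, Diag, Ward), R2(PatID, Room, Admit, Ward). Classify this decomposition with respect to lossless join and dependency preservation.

Lossless test: (PatID, Room, Ward)⁺ = {PatID, Room, Ward}, which is a superkey of neither fragment — lossy.
Dependency preservation: every FD's attributes lie within a single fragment, so each can be enforced locally — preserved.

lossy but dependency-preserving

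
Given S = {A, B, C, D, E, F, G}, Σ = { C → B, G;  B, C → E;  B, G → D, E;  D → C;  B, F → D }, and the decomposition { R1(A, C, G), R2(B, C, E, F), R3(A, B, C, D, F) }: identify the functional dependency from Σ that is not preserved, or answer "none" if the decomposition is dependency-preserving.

Check B, G → D, E: no single fragment contains all of {B, D, E, G}, and the restricted closure of {B, G} across the fragments never reaches {D, E}.
C → B, G is preserved.
B, C → E is preserved.
D → C is preserved.
B, F → D is preserved.

B, G → D, E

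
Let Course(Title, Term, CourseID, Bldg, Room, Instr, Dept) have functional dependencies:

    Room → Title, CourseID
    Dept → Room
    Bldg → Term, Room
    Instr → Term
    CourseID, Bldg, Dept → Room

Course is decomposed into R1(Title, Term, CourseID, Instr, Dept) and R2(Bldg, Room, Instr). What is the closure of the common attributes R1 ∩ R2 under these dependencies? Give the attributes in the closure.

Term, Instr

R1 ∩ R2 = {Instr}.
Instr → Term applies, adding Term
Closure: {Term, Instr}.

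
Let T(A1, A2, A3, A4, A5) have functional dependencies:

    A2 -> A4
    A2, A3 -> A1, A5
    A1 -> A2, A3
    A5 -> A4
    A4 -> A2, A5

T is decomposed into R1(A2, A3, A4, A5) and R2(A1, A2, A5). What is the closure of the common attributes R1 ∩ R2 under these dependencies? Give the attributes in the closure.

R1 ∩ R2 = {A2, A5}.
A2 → A4 applies, adding A4
Closure: {A2, A4, A5}.

A2, A4, A5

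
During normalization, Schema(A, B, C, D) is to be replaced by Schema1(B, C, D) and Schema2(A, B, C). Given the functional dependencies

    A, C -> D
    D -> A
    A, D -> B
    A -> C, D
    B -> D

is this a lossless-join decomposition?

Yes

Common attributes: Schema1 ∩ Schema2 = {B, C}.
Closure of {B, C}: B → D applies, adding D; D → A applies, adding A. So (B, C)⁺ = {A, B, C, D}.
This closure contains every attribute of Schema1, so Schema1 ∩ Schema2 → Schema1. The join is lossless.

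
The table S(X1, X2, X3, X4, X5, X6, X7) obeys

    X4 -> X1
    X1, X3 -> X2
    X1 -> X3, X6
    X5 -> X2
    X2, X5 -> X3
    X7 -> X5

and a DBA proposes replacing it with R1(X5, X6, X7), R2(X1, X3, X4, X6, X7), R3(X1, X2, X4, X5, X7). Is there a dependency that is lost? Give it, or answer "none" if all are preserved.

X2, X5 -> X3

Check X2, X5 → X3: no single fragment contains all of {X2, X3, X5}, and the restricted closure of {X2, X5} across the fragments never reaches {X3}.
X4 → X1 is preserved.
X1, X3 → X2 is preserved.
X1 → X3, X6 is preserved.
X5 → X2 is preserved.
X7 → X5 is preserved.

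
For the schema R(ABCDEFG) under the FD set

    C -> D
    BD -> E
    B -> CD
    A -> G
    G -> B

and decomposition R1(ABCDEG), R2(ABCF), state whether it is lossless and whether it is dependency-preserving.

Lossless test: (ABC)⁺ = {ABCDEG}, which contains all of one fragment — lossless.
Dependency preservation: every FD's attributes lie within a single fragment, so each can be enforced locally — preserved.

lossless and dependency-preserving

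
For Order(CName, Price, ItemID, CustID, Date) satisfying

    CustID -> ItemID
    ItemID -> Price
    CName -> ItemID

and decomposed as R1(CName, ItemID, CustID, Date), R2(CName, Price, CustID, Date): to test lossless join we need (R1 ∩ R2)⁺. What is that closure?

CName, Price, ItemID, CustID, Date

R1 ∩ R2 = {CName, CustID, Date}.
CustID → ItemID applies, adding ItemID
ItemID → Price applies, adding Price
Closure: {CName, Price, ItemID, CustID, Date}.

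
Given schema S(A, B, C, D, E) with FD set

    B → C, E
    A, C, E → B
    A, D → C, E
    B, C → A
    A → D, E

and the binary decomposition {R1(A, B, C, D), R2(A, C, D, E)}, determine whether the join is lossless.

Common attributes: R1 ∩ R2 = {A, C, D}.
Closure of {A, C, D}: A, D → C, E applies, adding E; A, C, E → B applies, adding B. So (A, C, D)⁺ = {A, B, C, D, E}.
This closure contains every attribute of R1, so R1 ∩ R2 → R1. The join is lossless.

Yes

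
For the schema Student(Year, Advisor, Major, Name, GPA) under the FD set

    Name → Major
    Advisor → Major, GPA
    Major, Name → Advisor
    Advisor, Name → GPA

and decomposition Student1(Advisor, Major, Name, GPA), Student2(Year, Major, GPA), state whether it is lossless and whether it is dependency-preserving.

Lossless test: (Major, GPA)⁺ = {Major, GPA}, which is a superkey of neither fragment — lossy.
Dependency preservation: every FD's attributes lie within a single fragment, so each can be enforced locally — preserved.

lossy but dependency-preserving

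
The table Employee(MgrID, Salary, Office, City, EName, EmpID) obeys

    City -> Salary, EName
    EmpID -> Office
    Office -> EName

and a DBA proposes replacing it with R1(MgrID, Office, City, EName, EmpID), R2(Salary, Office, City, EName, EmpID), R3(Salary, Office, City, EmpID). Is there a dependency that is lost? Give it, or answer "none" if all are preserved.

none

City → Salary, EName lies within R2.
EmpID → Office lies within R1.
Office → EName lies within R1.
Every dependency is enforceable on the fragments, so the decomposition is dependency-preserving.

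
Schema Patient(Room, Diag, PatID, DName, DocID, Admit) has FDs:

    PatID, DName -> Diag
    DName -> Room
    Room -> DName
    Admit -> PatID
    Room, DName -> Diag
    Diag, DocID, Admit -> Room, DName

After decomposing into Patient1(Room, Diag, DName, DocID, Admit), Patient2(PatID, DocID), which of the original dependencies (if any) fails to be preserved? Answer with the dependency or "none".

Check Admit → PatID: no single fragment contains all of {PatID, Admit}, and the restricted closure of {Admit} across the fragments never reaches {PatID}.
PatID, DName → Diag is preserved.
DName → Room is preserved.
Room → DName is preserved.
Room, DName → Diag is preserved.
Diag, DocID, Admit → Room, DName is preserved.

Admit -> PatID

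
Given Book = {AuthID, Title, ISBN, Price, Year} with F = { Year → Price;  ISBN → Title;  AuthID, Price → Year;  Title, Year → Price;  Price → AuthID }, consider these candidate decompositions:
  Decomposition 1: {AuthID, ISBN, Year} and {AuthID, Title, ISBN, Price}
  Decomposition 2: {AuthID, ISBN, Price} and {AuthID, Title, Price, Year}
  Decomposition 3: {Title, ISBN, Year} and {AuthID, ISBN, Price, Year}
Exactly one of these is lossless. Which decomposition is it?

Decomposition 1: common = {AuthID, ISBN}, closure = {AuthID, Title, ISBN} → lossy.
Decomposition 2: common = {AuthID, Price}, closure = {AuthID, Price, Year} → lossy.
Decomposition 3: common = {ISBN, Year}, closure = {AuthID, Title, ISBN, Price, Year} → lossless.

Decomposition 3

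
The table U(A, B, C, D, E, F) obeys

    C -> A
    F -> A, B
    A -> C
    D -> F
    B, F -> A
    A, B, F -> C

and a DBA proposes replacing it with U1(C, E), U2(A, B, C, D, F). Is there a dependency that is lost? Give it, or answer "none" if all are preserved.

none

C → A lies within U2.
F → A, B lies within U2.
A → C lies within U2.
D → F lies within U2.
B, F → A lies within U2.
A, B, F → C lies within U2.
Every dependency is enforceable on the fragments, so the decomposition is dependency-preserving.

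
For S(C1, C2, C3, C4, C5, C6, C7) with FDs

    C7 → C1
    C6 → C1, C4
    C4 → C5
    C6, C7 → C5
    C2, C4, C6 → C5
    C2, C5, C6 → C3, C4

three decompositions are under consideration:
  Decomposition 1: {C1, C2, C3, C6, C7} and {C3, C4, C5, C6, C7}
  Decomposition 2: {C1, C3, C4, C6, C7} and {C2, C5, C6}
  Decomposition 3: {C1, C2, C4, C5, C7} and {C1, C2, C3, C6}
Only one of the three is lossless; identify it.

Decomposition 1: common = {C3, C6, C7}, closure = {C1, C3, C4, C5, C6, C7} → lossless.
Decomposition 2: common = {C6}, closure = {C1, C4, C5, C6} → lossy.
Decomposition 3: common = {C1, C2}, closure = {C1, C2} → lossy.

Decomposition 1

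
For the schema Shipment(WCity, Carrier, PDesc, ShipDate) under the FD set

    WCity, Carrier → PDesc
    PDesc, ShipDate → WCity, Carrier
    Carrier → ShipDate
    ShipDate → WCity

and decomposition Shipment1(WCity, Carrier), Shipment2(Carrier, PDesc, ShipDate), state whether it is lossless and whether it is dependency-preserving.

lossless but not dependency-preserving

Lossless test: (Carrier)⁺ = {WCity, Carrier, PDesc, ShipDate}, which contains all of one fragment — lossless.
Dependency preservation: the restricted closure of {ShipDate} across the fragments never reaches {WCity}, so ShipDate → WCity cannot be enforced without a join — not preserved.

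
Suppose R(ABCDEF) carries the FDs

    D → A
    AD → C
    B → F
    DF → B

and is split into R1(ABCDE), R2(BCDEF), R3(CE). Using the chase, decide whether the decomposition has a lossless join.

Yes

Chase test. Columns are ABCDEF; row i has aⱼ where attribute j ∈ Ri, else bᵢⱼ.
Initial tableau (one row per fragment):
  row 1: a1 a2 a3 a4 a5 b16
  row 2: b21 a2 a3 a4 a5 a6
  row 3: b31 b32 a3 b34 a5 b36
Rows 1 and 2 agree on D; apply D→A and equate their A entries.
Rows 1 and 2 agree on B; apply B→F and equate their F entries.
Row 1 is now all distinguished symbols — the join is lossless.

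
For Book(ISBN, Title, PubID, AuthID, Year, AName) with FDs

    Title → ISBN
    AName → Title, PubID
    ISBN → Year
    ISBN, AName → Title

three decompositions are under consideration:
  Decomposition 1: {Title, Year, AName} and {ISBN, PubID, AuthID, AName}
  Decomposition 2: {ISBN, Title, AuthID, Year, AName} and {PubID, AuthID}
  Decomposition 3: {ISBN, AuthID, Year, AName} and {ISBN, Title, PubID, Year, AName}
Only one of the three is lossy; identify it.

Decomposition 1: common = {AName}, closure = {ISBN, Title, PubID, Year, AName} → lossless.
Decomposition 2: common = {AuthID}, closure = {AuthID} → lossy.
Decomposition 3: common = {ISBN, Year, AName}, closure = {ISBN, Title, PubID, Year, AName} → lossless.

Decomposition 2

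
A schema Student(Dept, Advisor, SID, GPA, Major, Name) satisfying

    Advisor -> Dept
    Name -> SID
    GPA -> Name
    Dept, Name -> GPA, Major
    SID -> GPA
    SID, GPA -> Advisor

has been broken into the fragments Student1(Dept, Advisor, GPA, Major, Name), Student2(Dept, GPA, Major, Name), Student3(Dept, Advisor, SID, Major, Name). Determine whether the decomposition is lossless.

Yes

Chase test. Columns are Dept, Advisor, SID, GPA, Major, Name; row i has aⱼ where attribute j ∈ Studenti, else bᵢⱼ.
Initial tableau (one row per fragment):
  row 1: a1 a2 b13 a4 a5 a6
  row 2: a1 b22 b23 a4 a5 a6
  row 3: a1 a2 a3 b34 a5 a6
Rows 1 and 2 agree on Name; apply Name→SID and equate their SID entries.
Rows 1 and 3 agree on Name; apply Name→SID and equate their SID entries.
Rows 1 and 3 agree on Dept, Name; apply Dept, Name→GPA, Major and equate their GPA, Major entries.
Rows 1 and 2 agree on SID, GPA; apply SID, GPA→Advisor and equate their Advisor entries.
Row 1 is now all distinguished symbols — the join is lossless.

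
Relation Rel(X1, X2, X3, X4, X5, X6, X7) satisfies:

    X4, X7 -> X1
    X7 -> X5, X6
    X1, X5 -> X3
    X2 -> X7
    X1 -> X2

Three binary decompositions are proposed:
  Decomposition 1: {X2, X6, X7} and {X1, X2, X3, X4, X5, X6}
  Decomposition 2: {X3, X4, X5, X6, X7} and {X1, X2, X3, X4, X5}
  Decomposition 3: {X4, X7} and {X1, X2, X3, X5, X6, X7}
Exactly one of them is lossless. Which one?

Decomposition 1: common = {X2, X6}, closure = {X2, X5, X6, X7} → lossless.
Decomposition 2: common = {X3, X4, X5}, closure = {X3, X4, X5} → lossy.
Decomposition 3: common = {X7}, closure = {X5, X6, X7} → lossy.

Decomposition 1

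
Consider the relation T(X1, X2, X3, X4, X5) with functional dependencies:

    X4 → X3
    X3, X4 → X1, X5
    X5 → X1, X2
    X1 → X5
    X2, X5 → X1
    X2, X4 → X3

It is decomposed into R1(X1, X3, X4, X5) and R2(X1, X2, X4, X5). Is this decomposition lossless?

Common attributes: R1 ∩ R2 = {X1, X4, X5}.
Closure of {X1, X4, X5}: X4 → X3 applies, adding X3; X5 → X1, X2 applies, adding X2. So (X1, X4, X5)⁺ = {X1, X2, X3, X4, X5}.
This closure contains every attribute of R1, so R1 ∩ R2 → R1. The join is lossless.

Yes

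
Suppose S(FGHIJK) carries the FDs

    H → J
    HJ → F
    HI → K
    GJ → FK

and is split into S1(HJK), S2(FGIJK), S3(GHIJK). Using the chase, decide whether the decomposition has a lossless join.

Yes

Chase test. Columns are FGHIJK; row i has aⱼ where attribute j ∈ Si, else bᵢⱼ.
Initial tableau (one row per fragment):
  row 1: b11 b12 a3 b14 a5 a6
  row 2: a1 a2 b23 a4 a5 a6
  row 3: b31 a2 a3 a4 a5 a6
Rows 1 and 3 agree on HJ; apply HJ→F and equate their F entries.
Rows 2 and 3 agree on GJ; apply GJ→FK and equate their FK entries.
Row 3 is now all distinguished symbols — the join is lossless.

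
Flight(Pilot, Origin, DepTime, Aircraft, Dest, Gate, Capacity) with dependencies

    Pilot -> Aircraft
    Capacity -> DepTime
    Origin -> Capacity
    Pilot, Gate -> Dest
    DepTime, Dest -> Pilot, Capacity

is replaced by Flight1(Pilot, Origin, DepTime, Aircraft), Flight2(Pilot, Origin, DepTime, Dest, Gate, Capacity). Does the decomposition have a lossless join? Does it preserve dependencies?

lossless and dependency-preserving

Lossless test: (Pilot, Origin, DepTime)⁺ = {Pilot, Origin, DepTime, Aircraft, Capacity}, which contains all of one fragment — lossless.
Dependency preservation: every FD's attributes lie within a single fragment, so each can be enforced locally — preserved.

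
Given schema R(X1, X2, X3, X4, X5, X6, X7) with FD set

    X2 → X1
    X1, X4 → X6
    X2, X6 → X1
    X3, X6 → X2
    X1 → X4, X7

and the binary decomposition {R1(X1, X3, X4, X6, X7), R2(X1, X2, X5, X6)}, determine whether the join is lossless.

Common attributes: R1 ∩ R2 = {X1, X6}.
Closure of {X1, X6}: X1 → X4, X7 applies, adding X4, X7. So (X1, X6)⁺ = {X1, X4, X6, X7}.
The closure contains neither all of R1 = {X1, X3, X4, X6, X7} nor all of R2 = {X1, X2, X5, X6}, so the common attributes are not a superkey of either fragment. The join is lossy.

No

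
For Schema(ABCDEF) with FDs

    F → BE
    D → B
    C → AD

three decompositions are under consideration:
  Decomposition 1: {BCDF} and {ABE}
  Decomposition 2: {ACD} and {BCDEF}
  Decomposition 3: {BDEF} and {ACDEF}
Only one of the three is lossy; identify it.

Decomposition 1

Decomposition 1: common = {B}, closure = {B} → lossy.
Decomposition 2: common = {CD}, closure = {ABCD} → lossless.
Decomposition 3: common = {DEF}, closure = {BDEF} → lossless.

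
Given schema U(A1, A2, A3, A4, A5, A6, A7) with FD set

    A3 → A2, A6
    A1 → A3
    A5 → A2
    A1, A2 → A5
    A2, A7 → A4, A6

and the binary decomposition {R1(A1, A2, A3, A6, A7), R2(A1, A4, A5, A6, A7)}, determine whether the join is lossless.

Yes

Common attributes: R1 ∩ R2 = {A1, A6, A7}.
Closure of {A1, A6, A7}: A1 → A3 applies, adding A3; A3 → A2, A6 applies, adding A2; A1, A2 → A5 applies, adding A5; A2, A7 → A4, A6 applies, adding A4. So (A1, A6, A7)⁺ = {A1, A2, A3, A4, A5, A6, A7}.
This closure contains every attribute of R1, so R1 ∩ R2 → R1. The join is lossless.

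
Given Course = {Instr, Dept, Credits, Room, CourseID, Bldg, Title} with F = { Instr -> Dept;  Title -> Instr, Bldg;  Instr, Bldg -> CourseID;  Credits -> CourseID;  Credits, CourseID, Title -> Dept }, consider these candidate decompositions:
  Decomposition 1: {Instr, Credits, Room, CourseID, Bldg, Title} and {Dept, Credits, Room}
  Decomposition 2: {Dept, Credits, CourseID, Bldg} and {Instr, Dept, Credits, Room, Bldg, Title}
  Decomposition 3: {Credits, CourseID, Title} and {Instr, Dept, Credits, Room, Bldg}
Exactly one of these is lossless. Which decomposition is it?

Decomposition 1: common = {Credits, Room}, closure = {Credits, Room, CourseID} → lossy.
Decomposition 2: common = {Dept, Credits, Bldg}, closure = {Dept, Credits, CourseID, Bldg} → lossless.
Decomposition 3: common = {Credits}, closure = {Credits, CourseID} → lossy.

Decomposition 2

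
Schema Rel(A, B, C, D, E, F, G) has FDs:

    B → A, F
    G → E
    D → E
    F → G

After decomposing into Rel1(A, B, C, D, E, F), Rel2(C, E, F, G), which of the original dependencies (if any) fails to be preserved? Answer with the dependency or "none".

none

B → A, F lies within Rel1.
G → E lies within Rel2.
D → E lies within Rel1.
F → G lies within Rel2.
Every dependency is enforceable on the fragments, so the decomposition is dependency-preserving.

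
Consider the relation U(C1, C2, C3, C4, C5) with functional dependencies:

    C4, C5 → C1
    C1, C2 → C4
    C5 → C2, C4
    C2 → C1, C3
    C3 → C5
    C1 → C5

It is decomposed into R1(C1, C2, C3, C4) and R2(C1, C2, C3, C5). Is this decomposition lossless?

Yes

Common attributes: R1 ∩ R2 = {C1, C2, C3}.
Closure of {C1, C2, C3}: C1, C2 → C4 applies, adding C4; C3 → C5 applies, adding C5. So (C1, C2, C3)⁺ = {C1, C2, C3, C4, C5}.
This closure contains every attribute of R1, so R1 ∩ R2 → R1. The join is lossless.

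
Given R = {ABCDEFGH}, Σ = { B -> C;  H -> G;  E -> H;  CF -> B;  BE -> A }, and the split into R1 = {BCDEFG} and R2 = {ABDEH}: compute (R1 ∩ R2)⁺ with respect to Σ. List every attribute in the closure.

ABCDEGH

R1 ∩ R2 = {BDE}.
B → C applies, adding C
E → H applies, adding H
BE → A applies, adding A
H → G applies, adding G
Closure: {ABCDEGH}.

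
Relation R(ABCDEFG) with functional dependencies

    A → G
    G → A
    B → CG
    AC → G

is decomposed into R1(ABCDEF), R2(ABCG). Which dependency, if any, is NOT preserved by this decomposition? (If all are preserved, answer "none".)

A → G lies within R2.
G → A lies within R2.
B → CG lies within R2.
AC → G lies within R2.
Every dependency is enforceable on the fragments, so the decomposition is dependency-preserving.

none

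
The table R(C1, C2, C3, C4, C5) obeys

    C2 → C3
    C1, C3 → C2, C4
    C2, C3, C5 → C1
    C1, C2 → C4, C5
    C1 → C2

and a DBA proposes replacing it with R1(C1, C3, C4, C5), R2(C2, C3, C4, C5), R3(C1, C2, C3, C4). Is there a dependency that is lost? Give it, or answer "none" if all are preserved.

Check C2, C3, C5 → C1: no single fragment contains all of {C1, C2, C3, C5}, and the restricted closure of {C2, C3, C5} across the fragments never reaches {C1}.
C2 → C3 is preserved.
C1, C3 → C2, C4 is preserved.
C1, C2 → C4, C5 is preserved.
C1 → C2 is preserved.

C2, C3, C5 → C1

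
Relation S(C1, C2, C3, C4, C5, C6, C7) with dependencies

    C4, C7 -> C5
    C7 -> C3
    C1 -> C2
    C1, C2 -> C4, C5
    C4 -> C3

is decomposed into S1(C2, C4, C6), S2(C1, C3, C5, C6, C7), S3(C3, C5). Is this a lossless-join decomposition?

Chase test. Columns are C1, C2, C3, C4, C5, C6, C7; row i has aⱼ where attribute j ∈ Si, else bᵢⱼ.
Initial tableau (one row per fragment):
  row 1: b11 a2 b13 a4 b15 a6 b17
  row 2: a1 b22 a3 b24 a5 a6 a7
  row 3: b31 b32 a3 b34 a5 b36 b37
No row becomes fully distinguished — the join is lossy.

No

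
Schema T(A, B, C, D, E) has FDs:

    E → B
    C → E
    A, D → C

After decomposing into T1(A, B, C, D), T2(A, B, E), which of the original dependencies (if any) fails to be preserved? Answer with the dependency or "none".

C → E

Check C → E: no single fragment contains all of {C, E}, and the restricted closure of {C} across the fragments never reaches {E}.
E → B is preserved.
A, D → C is preserved.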